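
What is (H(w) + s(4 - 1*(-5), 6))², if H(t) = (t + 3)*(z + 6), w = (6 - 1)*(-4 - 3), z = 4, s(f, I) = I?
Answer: 98596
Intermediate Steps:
w = -35 (w = 5*(-7) = -35)
H(t) = 30 + 10*t (H(t) = (t + 3)*(4 + 6) = (3 + t)*10 = 30 + 10*t)
(H(w) + s(4 - 1*(-5), 6))² = ((30 + 10*(-35)) + 6)² = ((30 - 350) + 6)² = (-320 + 6)² = (-314)² = 98596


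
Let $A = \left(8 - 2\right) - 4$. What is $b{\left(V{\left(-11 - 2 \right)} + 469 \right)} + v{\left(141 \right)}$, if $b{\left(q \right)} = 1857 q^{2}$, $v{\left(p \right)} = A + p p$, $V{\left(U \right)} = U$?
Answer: $386157035$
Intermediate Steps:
$A = 2$ ($A = 6 - 4 = 2$)
$v{\left(p \right)} = 2 + p^{2}$ ($v{\left(p \right)} = 2 + p p = 2 + p^{2}$)
$b{\left(V{\left(-11 - 2 \right)} + 469 \right)} + v{\left(141 \right)} = 1857 \left(\left(-11 - 2\right) + 469\right)^{2} + \left(2 + 141^{2}\right) = 1857 \left(\left(-11 - 2\right) + 469\right)^{2} + \left(2 + 19881\right) = 1857 \left(-13 + 469\right)^{2} + 19883 = 1857 \cdot 456^{2} + 19883 = 1857 \cdot 207936 + 19883 = 386137152 + 19883 = 386157035$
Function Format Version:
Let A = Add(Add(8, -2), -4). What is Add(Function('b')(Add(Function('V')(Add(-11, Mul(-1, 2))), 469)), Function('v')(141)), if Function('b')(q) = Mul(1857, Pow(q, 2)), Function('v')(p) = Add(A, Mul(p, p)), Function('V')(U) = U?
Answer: 386157035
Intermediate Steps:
A = 2 (A = Add(6, -4) = 2)
Function('v')(p) = Add(2, Pow(p, 2)) (Function('v')(p) = Add(2, Mul(p, p)) = Add(2, Pow(p, 2)))
Add(Function('b')(Add(Function('V')(Add(-11, Mul(-1, 2))), 469)), Function('v')(141)) = Add(Mul(1857, Pow(Add(Add(-11, Mul(-1, 2)), 469), 2)), Add(2, Pow(141, 2))) = Add(Mul(1857, Pow(Add(Add(-11, -2), 469), 2)), Add(2, 19881)) = Add(Mul(1857, Pow(Add(-13, 469), 2)), 19883) = Add(Mul(1857, Pow(456, 2)), 19883) = Add(Mul(1857, 207936), 19883) = Add(386137152, 19883) = 386157035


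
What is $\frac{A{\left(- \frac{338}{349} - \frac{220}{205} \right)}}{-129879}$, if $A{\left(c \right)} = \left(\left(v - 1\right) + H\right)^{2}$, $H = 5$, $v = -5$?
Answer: $- \frac{1}{129879} \approx -7.6995 \cdot 10^{-6}$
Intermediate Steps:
$A{\left(c \right)} = 1$ ($A{\left(c \right)} = \left(\left(-5 - 1\right) + 5\right)^{2} = \left(-6 + 5\right)^{2} = \left(-1\right)^{2} = 1$)
$\frac{A{\left(- \frac{338}{349} - \frac{220}{205} \right)}}{-129879} = 1 \frac{1}{-129879} = 1 \left(- \frac{1}{129879}\right) = - \frac{1}{129879}$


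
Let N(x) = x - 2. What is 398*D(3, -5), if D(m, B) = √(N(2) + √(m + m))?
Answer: 398*6^(¼) ≈ 622.90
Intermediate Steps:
N(x) = -2 + x
D(m, B) = 2^(¼)*m^(¼) (D(m, B) = √((-2 + 2) + √(m + m)) = √(0 + √(2*m)) = √(0 + √2*√m) = √(√2*√m) = 2^(¼)*m^(¼))
398*D(3, -5) = 398*(2^(¼)*3^(¼)) = 398*6^(¼)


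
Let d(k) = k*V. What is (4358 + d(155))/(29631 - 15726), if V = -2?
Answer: 4048/13905 ≈ 0.29112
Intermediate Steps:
d(k) = -2*k (d(k) = k*(-2) = -2*k)
(4358 + d(155))/(29631 - 15726) = (4358 - 2*155)/(29631 - 15726) = (4358 - 310)/13905 = 4048*(1/13905) = 4048/13905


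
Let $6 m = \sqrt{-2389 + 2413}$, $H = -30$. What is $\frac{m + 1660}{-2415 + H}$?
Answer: $- \frac{332}{489} - \frac{\sqrt{6}}{7335} \approx -0.67927$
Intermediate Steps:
$m = \frac{\sqrt{6}}{3}$ ($m = \frac{\sqrt{-2389 + 2413}}{6} = \frac{\sqrt{24}}{6} = \frac{2 \sqrt{6}}{6} = \frac{\sqrt{6}}{3} \approx 0.8165$)
$\frac{m + 1660}{-2415 + H} = \frac{\frac{\sqrt{6}}{3} + 1660}{-2415 - 30} = \frac{1660 + \frac{\sqrt{6}}{3}}{-2445} = \left(1660 + \frac{\sqrt{6}}{3}\right) \left(- \frac{1}{2445}\right) = - \frac{332}{489} - \frac{\sqrt{6}}{7335}$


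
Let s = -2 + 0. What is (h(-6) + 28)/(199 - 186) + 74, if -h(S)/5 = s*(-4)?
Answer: 950/13 ≈ 73.077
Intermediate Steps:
s = -2
h(S) = -40 (h(S) = -(-10)*(-4) = -5*8 = -40)
(h(-6) + 28)/(199 - 186) + 74 = (-40 + 28)/(199 - 186) + 74 = -12/13 + 74 = 950/13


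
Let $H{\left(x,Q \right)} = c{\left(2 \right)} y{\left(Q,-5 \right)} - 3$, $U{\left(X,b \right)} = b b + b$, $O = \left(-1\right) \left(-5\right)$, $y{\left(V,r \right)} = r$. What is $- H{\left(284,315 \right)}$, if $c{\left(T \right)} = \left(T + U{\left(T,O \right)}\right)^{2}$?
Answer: $5123$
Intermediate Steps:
$O = 5$
$U{\left(X,b \right)} = b + b^{2}$ ($U{\left(X,b \right)} = b^{2} + b = b + b^{2}$)
$c{\left(T \right)} = \left(30 + T\right)^{2}$ ($c{\left(T \right)} = \left(T + 5 \left(1 + 5\right)\right)^{2} = \left(T + 5 \cdot 6\right)^{2} = \left(T + 30\right)^{2} = \left(30 + T\right)^{2}$)
$H{\left(x,Q \right)} = -5123$ ($H{\left(x,Q \right)} = \left(30 + 2\right)^{2} \left(-5\right) - 3 = 32^{2} \left(-5\right) - 3 = 1024 \left(-5\right) - 3 = -5120 - 3 = -5123$)
$- H{\left(284,315 \right)} = \left(-1\right) \left(-5123\right) = 5123$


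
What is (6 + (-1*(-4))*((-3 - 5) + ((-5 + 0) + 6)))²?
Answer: 484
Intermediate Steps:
(6 + (-1*(-4))*((-3 - 5) + ((-5 + 0) + 6)))² = (6 + 4*(-8 + (-5 + 6)))² = (6 + 4*(-8 + 1))² = (6 + 4*(-7))² = (6 - 28)² = (-22)² = 484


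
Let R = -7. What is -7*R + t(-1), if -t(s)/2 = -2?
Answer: 53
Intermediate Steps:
t(s) = 4 (t(s) = -2*(-2) = 4)
-7*R + t(-1) = -7*(-7) + 4 = 49 + 4 = 53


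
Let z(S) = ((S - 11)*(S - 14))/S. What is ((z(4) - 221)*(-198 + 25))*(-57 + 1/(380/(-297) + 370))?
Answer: -439489478703/219020 ≈ -2.0066e+6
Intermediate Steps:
z(S) = (-14 + S)*(-11 + S)/S (z(S) = ((-11 + S)*(-14 + S))/S = ((-14 + S)*(-11 + S))/S = (-14 + S)*(-11 + S)/S)
((z(4) - 221)*(-198 + 25))*(-57 + 1/(380/(-297) + 370)) = (((-25 + 4 + 154/4) - 221)*(-198 + 25))*(-57 + 1/(380/(-297) + 370)) = (((-25 + 4 + 154*(1/4)) - 221)*(-173))*(-57 + 1/(380*(-1/297) + 370)) = (((-25 + 4 + 77/2) - 221)*(-173))*(-57 + 1/(-380/297 + 370)) = ((35/2 - 221)*(-173))*(-57 + 1/(109510/297)) = (-407/2*(-173))*(-57 + 297/109510) = (70411/2)*(-6241773/109510) = -439489478703/219020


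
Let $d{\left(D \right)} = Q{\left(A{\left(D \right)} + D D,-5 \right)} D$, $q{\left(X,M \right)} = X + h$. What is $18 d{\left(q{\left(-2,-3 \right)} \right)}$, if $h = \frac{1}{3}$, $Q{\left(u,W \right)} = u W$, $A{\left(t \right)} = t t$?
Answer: $\frac{2500}{3} \approx 833.33$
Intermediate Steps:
$A{\left(t \right)} = t^{2}$
$Q{\left(u,W \right)} = W u$
$h = \frac{1}{3} \approx 0.33333$
$q{\left(X,M \right)} = \frac{1}{3} + X$ ($q{\left(X,M \right)} = X + \frac{1}{3} = \frac{1}{3} + X$)
$d{\left(D \right)} = - 10 D^{3}$ ($d{\left(D \right)} = - 5 \left(D^{2} + D D\right) D = - 5 \left(D^{2} + D^{2}\right) D = - 5 \cdot 2 D^{2} D = - 10 D^{2} D = - 10 D^{3}$)
$18 d{\left(q{\left(-2,-3 \right)} \right)} = 18 \left(- 10 \left(\frac{1}{3} - 2\right)^{3}\right) = 18 \left(- 10 \left(- \frac{5}{3}\right)^{3}\right) = 18 \left(\left(-10\right) \left(- \frac{125}{27}\right)\right) = 18 \cdot \frac{1250}{27} = \frac{2500}{3}$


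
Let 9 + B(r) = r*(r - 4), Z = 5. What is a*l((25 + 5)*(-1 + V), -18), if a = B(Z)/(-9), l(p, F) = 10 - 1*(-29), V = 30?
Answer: 52/3 ≈ 17.333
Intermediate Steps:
B(r) = -9 + r*(-4 + r) (B(r) = -9 + r*(r - 4) = -9 + r*(-4 + r))
l(p, F) = 39 (l(p, F) = 10 + 29 = 39)
a = 4/9 (a = (-9 + 5² - 4*5)/(-9) = (-9 + 25 - 20)*(-⅑) = -4*(-⅑) = 4/9 ≈ 0.44444)
a*l((25 + 5)*(-1 + V), -18) = (4/9)*39 = 52/3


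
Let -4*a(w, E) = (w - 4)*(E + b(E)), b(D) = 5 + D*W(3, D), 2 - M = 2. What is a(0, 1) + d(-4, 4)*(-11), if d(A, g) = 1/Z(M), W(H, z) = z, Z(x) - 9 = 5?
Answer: 87/14 ≈ 6.2143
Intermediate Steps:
M = 0 (M = 2 - 1*2 = 2 - 2 = 0)
Z(x) = 14 (Z(x) = 9 + 5 = 14)
b(D) = 5 + D² (b(D) = 5 + D*D = 5 + D²)
a(w, E) = -(-4 + w)*(5 + E + E²)/4 (a(w, E) = -(w - 4)*(E + (5 + E²))/4 = -(-4 + w)*(5 + E + E²)/4)
d(A, g) = 1/14
a(0, 1) + d(-4, 4)*(-11) = (5 + 1 + 1² - ¼*1*0 - ¼*0*(5 + 1²)) + (1/14)*(-11) = (5 + 1 + 1 + 0 - ¼*0*(5 + 1)) - 11/14 = (5 + 1 + 1 + 0 - ¼*0*6) - 11/14 = (5 + 1 + 1 + 0 + 0) - 11/14 = 7 - 11/14 = 87/14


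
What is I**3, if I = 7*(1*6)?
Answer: 74088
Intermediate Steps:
I = 42 (I = 7*6 = 42)
I**3 = 42**3 = 74088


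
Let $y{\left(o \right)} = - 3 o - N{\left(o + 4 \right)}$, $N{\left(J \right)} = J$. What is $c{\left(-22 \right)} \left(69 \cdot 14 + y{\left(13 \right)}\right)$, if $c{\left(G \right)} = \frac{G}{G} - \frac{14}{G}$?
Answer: $\frac{16380}{11} \approx 1489.1$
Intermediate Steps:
$c{\left(G \right)} = 1 - \frac{14}{G}$
$y{\left(o \right)} = -4 - 4 o$ ($y{\left(o \right)} = - 3 o - \left(o + 4\right) = - 3 o - \left(4 + o\right) = -4 - 4 o$)
$c{\left(-22 \right)} \left(69 \cdot 14 + y{\left(13 \right)}\right) = \frac{-14 - 22}{-22} \left(69 \cdot 14 - 56\right) = \left(- \frac{1}{22}\right) \left(-36\right) \left(966 - 56\right) = \frac{18 \left(966 - 56\right)}{11} = \frac{18}{11} \cdot 910 = \frac{16380}{11}$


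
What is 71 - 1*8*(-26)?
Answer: 279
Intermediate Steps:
71 - 1*8*(-26) = 71 - 8*(-26) = 71 + 208 = 279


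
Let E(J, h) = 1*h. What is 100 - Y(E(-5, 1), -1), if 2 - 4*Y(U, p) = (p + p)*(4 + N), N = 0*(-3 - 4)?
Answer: 195/2 ≈ 97.500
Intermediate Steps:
E(J, h) = h
N = 0 (N = 0*(-7) = 0)
Y(U, p) = ½ - 2*p (Y(U, p) = ½ - (p + p)*(4 + 0)/4 = ½ - 2*p*4/4 = ½ - 2*p)
100 - Y(E(-5, 1), -1) = 100 - (½ - 2*(-1)) = 100 - (½ + 2) = 100 - 1*5/2 = 100 - 5/2 = 195/2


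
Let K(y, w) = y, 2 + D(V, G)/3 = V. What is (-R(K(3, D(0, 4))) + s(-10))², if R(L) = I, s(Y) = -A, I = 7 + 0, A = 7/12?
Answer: 8281/144 ≈ 57.507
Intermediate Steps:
D(V, G) = -6 + 3*V
A = 7/12 (A = 7*(1/12) = 7/12 ≈ 0.58333)
I = 7
s(Y) = -7/12 (s(Y) = -1*7/12 = -7/12)
R(L) = 7
(-R(K(3, D(0, 4))) + s(-10))² = (-1*7 - 7/12)² = (-7 - 7/12)² = (-91/12)² = 8281/144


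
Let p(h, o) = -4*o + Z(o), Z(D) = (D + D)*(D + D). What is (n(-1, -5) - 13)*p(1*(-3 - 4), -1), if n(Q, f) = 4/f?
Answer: -552/5 ≈ -110.40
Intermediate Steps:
Z(D) = 4*D**2 (Z(D) = (2*D)*(2*D) = 4*D**2)
p(h, o) = -4*o + 4*o**2
(n(-1, -5) - 13)*p(1*(-3 - 4), -1) = (4/(-5) - 13)*(4*(-1)*(-1 - 1)) = (4*(-1/5) - 13)*(4*(-1)*(-2)) = (-4/5 - 13)*8 = -69/5*8 = -552/5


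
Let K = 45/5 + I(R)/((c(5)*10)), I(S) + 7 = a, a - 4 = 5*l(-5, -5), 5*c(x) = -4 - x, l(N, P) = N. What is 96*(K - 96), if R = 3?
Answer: -24608/3 ≈ -8202.7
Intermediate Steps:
c(x) = -4/5 - x/5 (c(x) = (-4 - x)/5 = -4/5 - x/5)
a = -21 (a = 4 + 5*(-5) = 4 - 25 = -21)
I(S) = -28 (I(S) = -7 - 21 = -28)
K = 95/9 (K = 45/5 - 28*1/(10*(-4/5 - 1/5*5)) = 45*(1/5) - 28*1/(10*(-4/5 - 1)) = 9 - 28/((-9/5*10)) = 9 - 28/(-18) = 9 - 28*(-1/18) = 9 + 14/9 = 95/9 ≈ 10.556)
96*(K - 96) = 96*(95/9 - 96) = 96*(-769/9) = -24608/3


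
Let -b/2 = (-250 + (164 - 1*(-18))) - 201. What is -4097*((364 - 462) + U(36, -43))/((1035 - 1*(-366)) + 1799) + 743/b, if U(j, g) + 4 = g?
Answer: 32198457/172160 ≈ 187.03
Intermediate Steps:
U(j, g) = -4 + g
b = 538 (b = -2*((-250 + (164 - 1*(-18))) - 201) = -2*((-250 + (164 + 18)) - 201) = -2*((-250 + 182) - 201) = -2*(-68 - 201) = -2*(-269) = 538)
-4097*((364 - 462) + U(36, -43))/((1035 - 1*(-366)) + 1799) + 743/b = -4097*((364 - 462) + (-4 - 43))/((1035 - 1*(-366)) + 1799) + 743/538 = -4097*(-98 - 47)/((1035 + 366) + 1799) + 743*(1/538) = -4097*(-145/(1401 + 1799)) + 743/538 = -4097/(3200*(-1/145)) + 743/538 = -4097/(-640/29) + 743/538 = -4097*(-29/640) + 743/538 = 118813/640 + 743/538 = 32198457/172160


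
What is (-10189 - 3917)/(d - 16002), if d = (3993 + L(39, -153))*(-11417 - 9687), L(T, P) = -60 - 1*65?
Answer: 7053/40823137 ≈ 0.00017277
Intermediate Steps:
L(T, P) = -125 (L(T, P) = -60 - 65 = -125)
d = -81630272 (d = (3993 - 125)*(-11417 - 9687) = 3868*(-21104) = -81630272)
(-10189 - 3917)/(d - 16002) = (-10189 - 3917)/(-81630272 - 16002) = -14106/(-81646274) = -14106*(-1/81646274) = 7053/40823137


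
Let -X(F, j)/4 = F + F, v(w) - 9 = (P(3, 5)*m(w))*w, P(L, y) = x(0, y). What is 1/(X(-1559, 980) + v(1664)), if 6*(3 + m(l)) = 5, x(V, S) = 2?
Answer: 3/15811 ≈ 0.00018974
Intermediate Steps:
P(L, y) = 2
m(l) = -13/6 (m(l) = -3 + (⅙)*5 = -3 + ⅚ = -13/6)
v(w) = 9 - 13*w/3 (v(w) = 9 + (2*(-13/6))*w = 9 - 13*w/3)
X(F, j) = -8*F (X(F, j) = -4*(F + F) = -8*F)
1/(X(-1559, 980) + v(1664)) = 1/(-8*(-1559) + (9 - 13/3*1664)) = 1/(12472 + (9 - 21632/3)) = 1/(12472 - 21605/3) = 1/(15811/3) = 3/15811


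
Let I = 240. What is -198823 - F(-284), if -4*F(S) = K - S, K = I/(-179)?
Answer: -35576668/179 ≈ -1.9875e+5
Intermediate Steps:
K = -240/179 (K = 240/(-179) = 240*(-1/179) = -240/179 ≈ -1.3408)
F(S) = 60/179 + S/4 (F(S) = -(-240/179 - S)/4 = 60/179 + S/4)
-198823 - F(-284) = -198823 - (60/179 + (¼)*(-284)) = -198823 - (60/179 - 71) = -198823 - 1*(-12649/179) = -198823 + 12649/179 = -35576668/179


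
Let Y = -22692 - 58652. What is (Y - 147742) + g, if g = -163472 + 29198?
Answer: -363360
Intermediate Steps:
g = -134274
Y = -81344
(Y - 147742) + g = (-81344 - 147742) - 134274 = -229086 - 134274 = -363360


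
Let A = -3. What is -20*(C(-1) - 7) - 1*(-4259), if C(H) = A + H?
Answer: 4479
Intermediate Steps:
C(H) = -3 + H
-20*(C(-1) - 7) - 1*(-4259) = -20*((-3 - 1) - 7) - 1*(-4259) = -20*(-4 - 7) + 4259 = -20*(-11) + 4259 = 220 + 4259 = 4479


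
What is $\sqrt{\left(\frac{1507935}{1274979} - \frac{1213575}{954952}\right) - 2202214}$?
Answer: $\frac{3 i \sqrt{10075895969351806765796992414}}{202923957668} \approx 1484.0 i$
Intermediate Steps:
$\sqrt{\left(\frac{1507935}{1274979} - \frac{1213575}{954952}\right) - 2202214} = \sqrt{\left(1507935 \cdot \frac{1}{1274979} - \frac{1213575}{954952}\right) - 2202214} = \sqrt{\left(\frac{502645}{424993} - \frac{1213575}{954952}\right) - 2202214} = \sqrt{- \frac{35759031935}{405847915336} - 2202214} = \sqrt{- \frac{893763996782785839}{405847915336}} = \frac{3 i \sqrt{10075895969351806765796992414}}{202923957668}$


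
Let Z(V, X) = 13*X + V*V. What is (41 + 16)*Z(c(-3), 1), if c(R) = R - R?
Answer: 741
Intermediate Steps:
c(R) = 0
Z(V, X) = V**2 + 13*X (Z(V, X) = 13*X + V**2 = V**2 + 13*X)
(41 + 16)*Z(c(-3), 1) = (41 + 16)*(0**2 + 13*1) = 57*(0 + 13) = 57*13 = 741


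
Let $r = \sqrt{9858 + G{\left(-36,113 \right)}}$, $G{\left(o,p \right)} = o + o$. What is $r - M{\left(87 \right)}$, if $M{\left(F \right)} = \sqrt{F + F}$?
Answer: $\sqrt{9786} - \sqrt{174} \approx 85.733$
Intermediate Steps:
$G{\left(o,p \right)} = 2 o$
$r = \sqrt{9786}$ ($r = \sqrt{9858 + 2 \left(-36\right)} = \sqrt{9858 - 72} = \sqrt{9786} \approx 98.924$)
$M{\left(F \right)} = \sqrt{2} \sqrt{F}$ ($M{\left(F \right)} = \sqrt{2 F} = \sqrt{2} \sqrt{F}$)
$r - M{\left(87 \right)} = \sqrt{9786} - \sqrt{2} \sqrt{87} = \sqrt{9786} - \sqrt{174}$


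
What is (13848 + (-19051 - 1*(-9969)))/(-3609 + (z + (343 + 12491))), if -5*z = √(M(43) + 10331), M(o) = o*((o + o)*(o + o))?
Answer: 183193125/354531211 + 11915*√328359/1063593633 ≈ 0.52314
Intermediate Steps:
M(o) = 4*o³ (M(o) = o*((2*o)*(2*o)) = o*(4*o²) = 4*o³)
z = -√328359/5 (z = -√(4*43³ + 10331)/5 = -√(4*79507 + 10331)/5 = -√(318028 + 10331)/5 = -√328359/5 ≈ -114.61)
(13848 + (-19051 - 1*(-9969)))/(-3609 + (z + (343 + 12491))) = (13848 + (-19051 - 1*(-9969)))/(-3609 + (-√328359/5 + (343 + 12491))) = (13848 + (-19051 + 9969))/(-3609 + (-√328359/5 + 12834)) = (13848 - 9082)/(-3609 + (12834 - √328359/5)) = 4766/(9225 - √328359/5)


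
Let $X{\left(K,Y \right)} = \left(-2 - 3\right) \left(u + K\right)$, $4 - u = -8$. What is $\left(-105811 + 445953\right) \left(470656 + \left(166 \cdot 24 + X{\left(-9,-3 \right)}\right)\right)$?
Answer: $161439896750$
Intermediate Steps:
$u = 12$ ($u = 4 - -8 = 4 + 8 = 12$)
$X{\left(K,Y \right)} = -60 - 5 K$ ($X{\left(K,Y \right)} = \left(-2 - 3\right) \left(12 + K\right) = - 5 \left(12 + K\right) = -60 - 5 K$)
$\left(-105811 + 445953\right) \left(470656 + \left(166 \cdot 24 + X{\left(-9,-3 \right)}\right)\right) = \left(-105811 + 445953\right) \left(470656 + \left(166 \cdot 24 - 15\right)\right) = 340142 \left(470656 + \left(3984 + \left(-60 + 45\right)\right)\right) = 340142 \left(470656 + \left(3984 - 15\right)\right) = 340142 \left(470656 + 3969\right) = 340142 \cdot 474625 = 161439896750$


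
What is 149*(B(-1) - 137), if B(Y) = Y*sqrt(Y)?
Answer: -20413 - 149*I ≈ -20413.0 - 149.0*I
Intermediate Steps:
B(Y) = Y**(3/2)
149*(B(-1) - 137) = 149*((-1)**(3/2) - 137) = 149*(-I - 137) = 149*(-137 - I) = -20413 - 149*I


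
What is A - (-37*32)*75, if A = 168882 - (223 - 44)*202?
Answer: 221524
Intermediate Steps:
A = 132724 (A = 168882 - 179*202 = 168882 - 1*36158 = 168882 - 36158 = 132724)
A - (-37*32)*75 = 132724 - (-37*32)*75 = 132724 - (-1184)*75 = 132724 - 1*(-88800) = 132724 + 88800 = 221524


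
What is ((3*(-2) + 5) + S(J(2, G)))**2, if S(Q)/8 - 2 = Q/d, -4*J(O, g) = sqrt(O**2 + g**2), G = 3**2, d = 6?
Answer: (45 - sqrt(85))**2/9 ≈ 142.25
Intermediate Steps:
G = 9
J(O, g) = -sqrt(O**2 + g**2)/4
S(Q) = 16 + 4*Q/3 (S(Q) = 16 + 8*(Q/6) = 16 + 4*Q/3)
((3*(-2) + 5) + S(J(2, G)))**2 = ((3*(-2) + 5) + (16 + 4*(-sqrt(2**2 + 9**2)/4)/3))**2 = ((-6 + 5) + (16 + 4*(-sqrt(4 + 81)/4)/3))**2 = (-1 + (16 + 4*(-sqrt(85)/4)/3))**2 = (-1 + (16 - sqrt(85)/3))**2 = (15 - sqrt(85)/3)**2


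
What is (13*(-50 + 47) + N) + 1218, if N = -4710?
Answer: -3531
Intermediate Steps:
(13*(-50 + 47) + N) + 1218 = (13*(-50 + 47) - 4710) + 1218 = (13*(-3) - 4710) + 1218 = (-39 - 4710) + 1218 = -4749 + 1218 = -3531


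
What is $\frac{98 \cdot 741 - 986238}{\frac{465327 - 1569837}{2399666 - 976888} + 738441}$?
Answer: $- \frac{108323203030}{87553042049} \approx -1.2372$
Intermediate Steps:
$\frac{98 \cdot 741 - 986238}{\frac{465327 - 1569837}{2399666 - 976888} + 738441} = \frac{72618 - 986238}{- \frac{1104510}{1422778} + 738441} = - \frac{913620}{\left(-1104510\right) \frac{1}{1422778} + 738441} = - \frac{913620}{- \frac{552255}{711389} + 738441} = - \frac{913620}{\frac{525318252294}{711389}} = \left(-913620\right) \frac{711389}{525318252294} = - \frac{108323203030}{87553042049}$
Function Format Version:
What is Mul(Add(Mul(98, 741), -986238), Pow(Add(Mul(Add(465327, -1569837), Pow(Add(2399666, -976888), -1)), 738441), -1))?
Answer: Rational(-108323203030, 87553042049) ≈ -1.2372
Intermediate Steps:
Mul(Add(Mul(98, 741), -986238), Pow(Add(Mul(Add(465327, -1569837), Pow(Add(2399666, -976888), -1)), 738441), -1)) = Mul(Add(72618, -986238), Pow(Add(Mul(-1104510, Pow(1422778, -1)), 738441), -1)) = Mul(-913620, Pow(Add(Mul(-1104510, Rational(1, 1422778)), 738441), -1)) = Mul(-913620, Pow(Add(Rational(-552255, 711389), 738441), -1)) = Mul(-913620, Pow(Rational(525318252294, 711389), -1)) = Mul(-913620, Rational(711389, 525318252294)) = Rational(-108323203030, 87553042049)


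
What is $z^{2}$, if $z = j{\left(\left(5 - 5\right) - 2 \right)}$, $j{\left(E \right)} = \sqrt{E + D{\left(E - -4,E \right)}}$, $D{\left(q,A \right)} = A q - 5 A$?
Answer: $4$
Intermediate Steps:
$D{\left(q,A \right)} = - 5 A + A q$
$j{\left(E \right)} = \sqrt{E + E \left(-1 + E\right)}$ ($j{\left(E \right)} = \sqrt{E + E \left(-5 + \left(E - -4\right)\right)} = \sqrt{E + E \left(-5 + \left(E + 4\right)\right)} = \sqrt{E + E \left(-5 + \left(4 + E\right)\right)} = \sqrt{E + E \left(-1 + E\right)}$)
$z = 2$ ($z = \sqrt{\left(\left(5 - 5\right) - 2\right)^{2}} = \sqrt{\left(0 - 2\right)^{2}} = \sqrt{\left(-2\right)^{2}} = \sqrt{4} = 2$)
$z^{2} = 2^{2} = 4$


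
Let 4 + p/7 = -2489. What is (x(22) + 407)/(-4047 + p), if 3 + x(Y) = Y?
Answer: -71/3583 ≈ -0.019816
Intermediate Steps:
p = -17451 (p = -28 + 7*(-2489) = -28 - 17423 = -17451)
x(Y) = -3 + Y
(x(22) + 407)/(-4047 + p) = ((-3 + 22) + 407)/(-4047 - 17451) = (19 + 407)/(-21498) = 426*(-1/21498) = -71/3583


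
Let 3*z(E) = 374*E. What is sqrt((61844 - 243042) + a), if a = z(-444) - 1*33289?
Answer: I*sqrt(269839) ≈ 519.46*I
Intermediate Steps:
z(E) = 374*E/3 (z(E) = (374*E)/3 = 374*E/3)
a = -88641 (a = (374/3)*(-444) - 1*33289 = -55352 - 33289 = -88641)
sqrt((61844 - 243042) + a) = sqrt((61844 - 243042) - 88641) = sqrt(-181198 - 88641) = sqrt(-269839) = I*sqrt(269839)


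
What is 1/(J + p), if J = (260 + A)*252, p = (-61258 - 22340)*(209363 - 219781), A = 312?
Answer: 1/871068108 ≈ 1.1480e-9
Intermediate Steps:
p = 870923964 (p = -83598*(-10418) = 870923964)
J = 144144 (J = (260 + 312)*252 = 572*252 = 144144)
1/(J + p) = 1/(144144 + 870923964) = 1/871068108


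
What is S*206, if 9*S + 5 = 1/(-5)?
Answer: -5356/45 ≈ -119.02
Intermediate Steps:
S = -26/45 (S = -5/9 + (⅑)/(-5) = -5/9 + (⅑)*(-⅕) = -5/9 - 1/45 = -26/45 ≈ -0.57778)
S*206 = -26/45*206 = -5356/45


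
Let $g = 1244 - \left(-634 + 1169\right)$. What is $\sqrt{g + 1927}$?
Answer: $2 \sqrt{659} \approx 51.342$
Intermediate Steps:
$g = 709$ ($g = 1244 - 535 = 709$)
$\sqrt{g + 1927} = \sqrt{709 + 1927} = \sqrt{2636} = 2 \sqrt{659}$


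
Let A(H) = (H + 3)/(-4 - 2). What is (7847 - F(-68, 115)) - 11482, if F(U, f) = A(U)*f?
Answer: -29285/6 ≈ -4880.8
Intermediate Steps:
A(H) = -1/2 - H/6 (A(H) = (3 + H)/(-6) = (3 + H)*(-1/6) = -1/2 - H/6)
F(U, f) = f*(-1/2 - U/6) (F(U, f) = (-1/2 - U/6)*f = f*(-1/2 - U/6))
(7847 - F(-68, 115)) - 11482 = (7847 - (-1)*115*(3 - 68)/6) - 11482 = (7847 - (-1)*115*(-65)/6) - 11482 = (7847 - 1*7475/6) - 11482 = (7847 - 7475/6) - 11482 = 39607/6 - 11482 = -29285/6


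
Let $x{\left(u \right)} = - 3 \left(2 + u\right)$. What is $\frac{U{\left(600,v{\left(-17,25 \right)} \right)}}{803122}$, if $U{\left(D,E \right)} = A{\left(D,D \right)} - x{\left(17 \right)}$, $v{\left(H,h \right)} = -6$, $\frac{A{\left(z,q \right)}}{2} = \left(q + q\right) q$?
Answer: $\frac{1440057}{803122} \approx 1.7931$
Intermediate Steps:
$A{\left(z,q \right)} = 4 q^{2}$ ($A{\left(z,q \right)} = 2 \left(q + q\right) q = 2 \cdot 2 q q = 2 \cdot 2 q^{2} = 4 q^{2}$)
$x{\left(u \right)} = -6 - 3 u$
$U{\left(D,E \right)} = 57 + 4 D^{2}$ ($U{\left(D,E \right)} = 4 D^{2} - \left(-6 - 51\right) = 4 D^{2} - -57 = 4 D^{2} + 57 = 57 + 4 D^{2}$)
$\frac{U{\left(600,v{\left(-17,25 \right)} \right)}}{803122} = \frac{57 + 4 \cdot 600^{2}}{803122} = \left(57 + 4 \cdot 360000\right) \frac{1}{803122} = \left(57 + 1440000\right) \frac{1}{803122} = 1440057 \cdot \frac{1}{803122} = \frac{1440057}{803122}$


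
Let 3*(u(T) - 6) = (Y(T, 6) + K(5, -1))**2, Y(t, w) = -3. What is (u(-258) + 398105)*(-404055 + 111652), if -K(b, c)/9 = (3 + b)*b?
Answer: -129252067702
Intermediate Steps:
K(b, c) = -9*b*(3 + b) (K(b, c) = -9*(3 + b)*b = -9*b*(3 + b))
u(T) = 43929 (u(T) = 6 + (-3 - 9*5*(3 + 5))**2/3 = 6 + (-3 - 9*5*8)**2/3 = 6 + (-3 - 360)**2/3 = 6 + (1/3)*(-363)**2 = 6 + (1/3)*131769 = 6 + 43923 = 43929)
(u(-258) + 398105)*(-404055 + 111652) = (43929 + 398105)*(-404055 + 111652) = 442034*(-292403) = -129252067702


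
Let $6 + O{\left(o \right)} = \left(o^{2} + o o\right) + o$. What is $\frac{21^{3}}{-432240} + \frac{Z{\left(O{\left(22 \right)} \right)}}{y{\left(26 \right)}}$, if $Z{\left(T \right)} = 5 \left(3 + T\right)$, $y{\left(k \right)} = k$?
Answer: $\frac{355477269}{1873040} \approx 189.79$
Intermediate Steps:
$O{\left(o \right)} = -6 + o + 2 o^{2}$ ($O{\left(o \right)} = -6 + \left(\left(o^{2} + o o\right) + o\right) = -6 + \left(\left(o^{2} + o^{2}\right) + o\right) = -6 + \left(2 o^{2} + o\right) = -6 + \left(o + 2 o^{2}\right) = -6 + o + 2 o^{2}$)
$Z{\left(T \right)} = 15 + 5 T$
$\frac{21^{3}}{-432240} + \frac{Z{\left(O{\left(22 \right)} \right)}}{y{\left(26 \right)}} = \frac{21^{3}}{-432240} + \frac{15 + 5 \left(-6 + 22 + 2 \cdot 22^{2}\right)}{26} = 9261 \left(- \frac{1}{432240}\right) + \left(15 + 5 \left(-6 + 22 + 2 \cdot 484\right)\right) \frac{1}{26} = - \frac{3087}{144080} + \left(15 + 5 \left(-6 + 22 + 968\right)\right) \frac{1}{26} = - \frac{3087}{144080} + \left(15 + 5 \cdot 984\right) \frac{1}{26} = - \frac{3087}{144080} + \left(15 + 4920\right) \frac{1}{26} = - \frac{3087}{144080} + 4935 \cdot \frac{1}{26} = - \frac{3087}{144080} + \frac{4935}{26} = \frac{355477269}{1873040}$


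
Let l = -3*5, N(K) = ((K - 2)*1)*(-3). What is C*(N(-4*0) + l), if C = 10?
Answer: -90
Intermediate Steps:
N(K) = 6 - 3*K (N(K) = ((-2 + K)*1)*(-3) = (-2 + K)*(-3) = 6 - 3*K)
l = -15
C*(N(-4*0) + l) = 10*((6 - (-12)*0) - 15) = 10*((6 - 3*0) - 15) = 10*((6 + 0) - 15) = 10*(6 - 15) = 10*(-9) = -90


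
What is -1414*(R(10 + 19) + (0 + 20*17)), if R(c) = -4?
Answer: -475104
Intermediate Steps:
-1414*(R(10 + 19) + (0 + 20*17)) = -1414*(-4 + (0 + 20*17)) = -1414*(-4 + (0 + 340)) = -1414*(-4 + 340) = -1414*336 = -475104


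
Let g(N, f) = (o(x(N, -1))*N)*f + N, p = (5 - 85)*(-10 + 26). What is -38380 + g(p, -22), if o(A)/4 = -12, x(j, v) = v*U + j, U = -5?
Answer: -1391340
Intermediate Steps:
x(j, v) = j - 5*v (x(j, v) = v*(-5) + j = -5*v + j = j - 5*v)
o(A) = -48 (o(A) = 4*(-12) = -48)
p = -1280 (p = -80*16 = -1280)
g(N, f) = N - 48*N*f (g(N, f) = (-48*N)*f + N = -48*N*f + N = N - 48*N*f)
-38380 + g(p, -22) = -38380 - 1280*(1 - 48*(-22)) = -38380 - 1280*(1 + 1056) = -38380 - 1280*1057 = -38380 - 1352960 = -1391340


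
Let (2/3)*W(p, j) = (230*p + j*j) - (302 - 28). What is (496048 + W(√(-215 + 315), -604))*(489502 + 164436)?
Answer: 684222522718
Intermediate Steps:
W(p, j) = -411 + 345*p + 3*j²/2 (W(p, j) = 3*((230*p + j*j) - (302 - 28))/2 = 3*((230*p + j²) - 1*274)/2 = 3*((j² + 230*p) - 274)/2 = 3*(-274 + j² + 230*p)/2 = -411 + 345*p + 3*j²/2)
(496048 + W(√(-215 + 315), -604))*(489502 + 164436) = (496048 + (-411 + 345*√(-215 + 315) + (3/2)*(-604)²))*(489502 + 164436) = (496048 + (-411 + 345*√100 + (3/2)*364816))*653938 = (496048 + (-411 + 345*10 + 547224))*653938 = (496048 + (-411 + 3450 + 547224))*653938 = (496048 + 550263)*653938 = 1046311*653938 = 684222522718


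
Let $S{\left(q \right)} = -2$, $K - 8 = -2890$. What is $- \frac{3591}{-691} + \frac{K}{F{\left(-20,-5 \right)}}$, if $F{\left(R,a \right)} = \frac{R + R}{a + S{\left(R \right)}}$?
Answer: $- \frac{6898297}{13820} \approx -499.15$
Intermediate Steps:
$K = -2882$ ($K = 8 - 2890 = -2882$)
$F{\left(R,a \right)} = \frac{2 R}{-2 + a}$ ($F{\left(R,a \right)} = \frac{R + R}{a - 2} = \frac{2 R}{-2 + a}$)
$- \frac{3591}{-691} + \frac{K}{F{\left(-20,-5 \right)}} = - \frac{3591}{-691} - \frac{2882}{2 \left(-20\right) \frac{1}{-2 - 5}} = \left(-3591\right) \left(- \frac{1}{691}\right) - \frac{2882}{2 \left(-20\right) \frac{1}{-7}} = \frac{3591}{691} - \frac{2882}{2 \left(-20\right) \left(- \frac{1}{7}\right)} = \frac{3591}{691} - \frac{2882}{\frac{40}{7}} = \frac{3591}{691} - \frac{10087}{20} = - \frac{6898297}{13820}$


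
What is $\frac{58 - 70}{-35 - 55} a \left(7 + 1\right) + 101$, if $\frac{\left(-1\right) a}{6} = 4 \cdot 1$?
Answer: $\frac{377}{5} \approx 75.4$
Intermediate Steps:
$a = -24$ ($a = - 6 \cdot 4 \cdot 1 = \left(-6\right) 4 = -24$)
$\frac{58 - 70}{-35 - 55} a \left(7 + 1\right) + 101 = \frac{58 - 70}{-35 - 55} \left(- 24 \left(7 + 1\right)\right) + 101 = - \frac{12}{-90} \left(\left(-24\right) 8\right) + 101 = \left(-12\right) \left(- \frac{1}{90}\right) \left(-192\right) + 101 = \frac{2}{15} \left(-192\right) + 101 = - \frac{128}{5} + 101 = \frac{377}{5}$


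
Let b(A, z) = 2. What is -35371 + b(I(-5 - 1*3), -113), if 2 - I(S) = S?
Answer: -35369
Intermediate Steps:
I(S) = 2 - S
-35371 + b(I(-5 - 1*3), -113) = -35371 + 2 = -35369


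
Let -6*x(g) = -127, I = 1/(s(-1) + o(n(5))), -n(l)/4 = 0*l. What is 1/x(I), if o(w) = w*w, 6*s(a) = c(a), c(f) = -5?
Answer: 6/127 ≈ 0.047244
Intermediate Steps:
n(l) = 0 (n(l) = -0*l = -4*0 = 0)
s(a) = -5/6 (s(a) = (1/6)*(-5) = -5/6)
o(w) = w**2
I = -6/5 (I = 1/(-5/6 + 0**2) = 1/(-5/6 + 0) = 1/(-5/6) = -6/5 ≈ -1.2000)
x(g) = 127/6 (x(g) = -1/6*(-127) = 127/6)
1/x(I) = 1/(127/6) = 6/127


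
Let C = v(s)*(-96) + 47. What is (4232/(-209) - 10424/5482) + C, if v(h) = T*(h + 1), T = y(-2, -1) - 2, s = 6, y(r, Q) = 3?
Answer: -370732345/572869 ≈ -647.15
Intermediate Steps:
T = 1 (T = 3 - 2 = 1)
v(h) = 1 + h (v(h) = 1*(h + 1) = 1*(1 + h) = 1 + h)
C = -625 (C = (1 + 6)*(-96) + 47 = 7*(-96) + 47 = -672 + 47 = -625)
(4232/(-209) - 10424/5482) + C = (4232/(-209) - 10424/5482) - 625 = (4232*(-1/209) - 10424*1/5482) - 625 = (-4232/209 - 5212/2741) - 625 = -12689220/572869 - 625 = -370732345/572869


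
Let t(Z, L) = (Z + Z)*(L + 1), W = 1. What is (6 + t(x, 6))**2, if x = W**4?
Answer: 400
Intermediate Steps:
x = 1 (x = 1**4 = 1)
t(Z, L) = 2*Z*(1 + L) (t(Z, L) = (2*Z)*(1 + L) = 2*Z*(1 + L))
(6 + t(x, 6))**2 = (6 + 2*1*(1 + 6))**2 = (6 + 2*1*7)**2 = (6 + 14)**2 = 20**2 = 400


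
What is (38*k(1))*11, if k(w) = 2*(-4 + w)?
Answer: -2508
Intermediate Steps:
k(w) = -8 + 2*w
(38*k(1))*11 = (38*(-8 + 2*1))*11 = (38*(-8 + 2))*11 = (38*(-6))*11 = -228*11 = -2508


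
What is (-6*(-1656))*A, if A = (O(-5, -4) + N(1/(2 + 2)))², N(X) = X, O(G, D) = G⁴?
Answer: 3884355621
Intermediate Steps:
A = 6255001/16 (A = ((-5)⁴ + 1/(2 + 2))² = (625 + 1/4)² = (625 + ¼)² = (2501/4)² = 6255001/16 ≈ 3.9094e+5)
(-6*(-1656))*A = -6*(-1656)*(6255001/16) = 9936*(6255001/16) = 3884355621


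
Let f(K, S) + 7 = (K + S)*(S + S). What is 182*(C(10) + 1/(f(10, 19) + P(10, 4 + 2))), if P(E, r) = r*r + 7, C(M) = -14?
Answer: -1449721/569 ≈ -2547.8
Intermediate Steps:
f(K, S) = -7 + 2*S*(K + S) (f(K, S) = -7 + (K + S)*(S + S) = -7 + (K + S)*(2*S) = -7 + 2*S*(K + S))
P(E, r) = 7 + r² (P(E, r) = r² + 7 = 7 + r²)
182*(C(10) + 1/(f(10, 19) + P(10, 4 + 2))) = 182*(-14 + 1/((-7 + 2*19² + 2*10*19) + (7 + (4 + 2)²))) = 182*(-14 + 1/((-7 + 2*361 + 380) + (7 + 6²))) = 182*(-14 + 1/((-7 + 722 + 380) + (7 + 36))) = 182*(-14 + 1/(1095 + 43)) = 182*(-14 + 1/1138) = 182*(-15931/1138) = -1449721/569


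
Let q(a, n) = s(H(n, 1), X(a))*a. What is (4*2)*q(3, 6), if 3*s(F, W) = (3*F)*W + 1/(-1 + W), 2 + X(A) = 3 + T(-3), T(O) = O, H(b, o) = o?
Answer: -152/3 ≈ -50.667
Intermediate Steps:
X(A) = -2 (X(A) = -2 + (3 - 3) = -2 + 0 = -2)
s(F, W) = 1/(3*(-1 + W)) + F*W (s(F, W) = ((3*F)*W + 1/(-1 + W))/3 = (3*F*W + 1/(-1 + W))/3 = (1/(-1 + W) + 3*F*W)/3 = 1/(3*(-1 + W)) + F*W)
q(a, n) = -19*a/9 (q(a, n) = ((⅓ + 1*(-2)² - 1*1*(-2))/(-1 - 2))*a = ((⅓ + 1*4 + 2)/(-3))*a = (-(⅓ + 4 + 2)/3)*a = (-⅓*19/3)*a = -19*a/9)
(4*2)*q(3, 6) = (4*2)*(-19/9*3) = 8*(-19/3) = -152/3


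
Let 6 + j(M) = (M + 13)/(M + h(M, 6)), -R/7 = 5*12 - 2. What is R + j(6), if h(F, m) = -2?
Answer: -1629/4 ≈ -407.25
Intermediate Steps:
R = -406 (R = -7*(5*12 - 2) = -7*(60 - 2) = -7*58 = -406)
j(M) = -6 + (13 + M)/(-2 + M) (j(M) = -6 + (M + 13)/(M - 2) = -6 + (13 + M)/(-2 + M))
R + j(6) = -406 + 5*(5 - 1*6)/(-2 + 6) = -406 + 5*(5 - 6)/4 = -406 + 5*(¼)*(-1) = -406 - 5/4 = -1629/4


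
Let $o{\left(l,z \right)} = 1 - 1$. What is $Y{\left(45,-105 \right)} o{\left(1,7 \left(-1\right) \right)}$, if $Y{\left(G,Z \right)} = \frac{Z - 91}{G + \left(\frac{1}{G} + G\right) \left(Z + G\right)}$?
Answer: $0$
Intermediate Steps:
$o{\left(l,z \right)} = 0$ ($o{\left(l,z \right)} = 1 - 1 = 0$)
$Y{\left(G,Z \right)} = \frac{-91 + Z}{G + \left(G + Z\right) \left(G + \frac{1}{G}\right)}$ ($Y{\left(G,Z \right)} = \frac{-91 + Z}{G + \left(G + \frac{1}{G}\right) \left(G + Z\right)} = \frac{-91 + Z}{G + \left(G + Z\right) \left(G + \frac{1}{G}\right)}$)
$Y{\left(45,-105 \right)} o{\left(1,7 \left(-1\right) \right)} = \frac{45 \left(-91 - 105\right)}{45 - 105 + 45^{2} + 45^{3} - 105 \cdot 45^{2}} \cdot 0 = 45 \frac{1}{45 - 105 + 2025 + 91125 - 212625} \left(-196\right) 0 = 45 \frac{1}{-119535} \left(-196\right) 0 = 45 \left(- \frac{1}{119535}\right) \left(-196\right) 0 = \frac{588}{7969} \cdot 0 = 0$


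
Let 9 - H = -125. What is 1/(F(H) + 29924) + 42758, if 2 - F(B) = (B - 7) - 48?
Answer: 1276198027/29847 ≈ 42758.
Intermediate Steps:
H = 134 (H = 9 - 1*(-125) = 9 + 125 = 134)
F(B) = 57 - B (F(B) = 2 - ((B - 7) - 48) = 2 - ((-7 + B) - 48) = 2 - (-55 + B) = 2 + (55 - B) = 57 - B)
1/(F(H) + 29924) + 42758 = 1/((57 - 1*134) + 29924) + 42758 = 1/((57 - 134) + 29924) + 42758 = 1/(-77 + 29924) + 42758 = 1/29847 + 42758 = 1276198027/29847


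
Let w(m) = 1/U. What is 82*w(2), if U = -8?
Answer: -41/4 ≈ -10.250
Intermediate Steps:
w(m) = -⅛ (w(m) = 1/(-8) = -⅛)
82*w(2) = 82*(-⅛) = -41/4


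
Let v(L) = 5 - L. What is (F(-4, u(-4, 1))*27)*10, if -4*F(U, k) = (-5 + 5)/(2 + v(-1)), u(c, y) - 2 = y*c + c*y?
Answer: 0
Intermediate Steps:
u(c, y) = 2 + 2*c*y (u(c, y) = 2 + (y*c + c*y) = 2 + (c*y + c*y) = 2 + 2*c*y)
F(U, k) = 0 (F(U, k) = -(-5 + 5)/(4*(2 + (5 - 1*(-1)))) = -0/(2 + (5 + 1)) = -0/(2 + 6) = -0/8 = -1/4*0 = 0)
(F(-4, u(-4, 1))*27)*10 = (0*27)*10 = 0*10 = 0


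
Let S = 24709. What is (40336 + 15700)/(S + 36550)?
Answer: 56036/61259 ≈ 0.91474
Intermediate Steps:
(40336 + 15700)/(S + 36550) = (40336 + 15700)/(24709 + 36550) = 56036/61259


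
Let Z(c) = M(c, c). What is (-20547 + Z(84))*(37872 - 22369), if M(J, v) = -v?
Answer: -319842393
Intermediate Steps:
Z(c) = -c
(-20547 + Z(84))*(37872 - 22369) = (-20547 - 1*84)*(37872 - 22369) = (-20547 - 84)*15503 = -20631*15503 = -319842393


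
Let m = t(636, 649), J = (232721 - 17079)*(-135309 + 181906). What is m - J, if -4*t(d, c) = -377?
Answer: -40193080719/4 ≈ -1.0048e+10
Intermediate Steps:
t(d, c) = 377/4 (t(d, c) = -¼*(-377) = 377/4)
J = 10048270274 (J = 215642*46597 = 10048270274)
m = 377/4 ≈ 94.250
m - J = 377/4 - 1*10048270274 = 377/4 - 10048270274 = -40193080719/4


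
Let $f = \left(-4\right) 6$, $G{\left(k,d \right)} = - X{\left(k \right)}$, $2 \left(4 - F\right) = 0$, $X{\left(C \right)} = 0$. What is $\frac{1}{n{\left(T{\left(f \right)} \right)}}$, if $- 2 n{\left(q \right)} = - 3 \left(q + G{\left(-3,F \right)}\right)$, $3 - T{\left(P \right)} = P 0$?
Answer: $\frac{2}{9} \approx 0.22222$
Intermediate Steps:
$F = 4$ ($F = 4 - 0 = 4 + 0 = 4$)
$G{\left(k,d \right)} = 0$ ($G{\left(k,d \right)} = \left(-1\right) 0 = 0$)
$f = -24$
$T{\left(P \right)} = 3$ ($T{\left(P \right)} = 3 - P 0 = 3 - 0 = 3 + 0 = 3$)
$n{\left(q \right)} = \frac{3 q}{2}$ ($n{\left(q \right)} = - \frac{\left(-3\right) \left(q + 0\right)}{2} = - \frac{\left(-3\right) q}{2} = \frac{3 q}{2}$)
$\frac{1}{n{\left(T{\left(f \right)} \right)}} = \frac{1}{\frac{3}{2} \cdot 3} = \frac{1}{\frac{9}{2}} = \frac{2}{9}$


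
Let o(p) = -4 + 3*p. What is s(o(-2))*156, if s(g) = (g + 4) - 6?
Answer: -1872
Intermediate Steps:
s(g) = -2 + g (s(g) = (4 + g) - 6 = -2 + g)
s(o(-2))*156 = (-2 + (-4 + 3*(-2)))*156 = (-2 + (-4 - 6))*156 = (-2 - 10)*156 = -12*156 = -1872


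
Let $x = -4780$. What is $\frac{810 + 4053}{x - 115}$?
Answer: $- \frac{4863}{4895} \approx -0.99346$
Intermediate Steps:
$\frac{810 + 4053}{x - 115} = \frac{810 + 4053}{-4780 - 115} = \frac{4863}{-4895} = 4863 \left(- \frac{1}{4895}\right) = - \frac{4863}{4895}$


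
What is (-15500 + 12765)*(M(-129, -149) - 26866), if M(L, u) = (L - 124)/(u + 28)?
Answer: 808200705/11 ≈ 7.3473e+7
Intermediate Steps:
M(L, u) = (-124 + L)/(28 + u)
(-15500 + 12765)*(M(-129, -149) - 26866) = (-15500 + 12765)*((-124 - 129)/(28 - 149) - 26866) = -2735*(-253/(-121) - 26866) = -2735*(-1/121*(-253) - 26866) = -2735*(23/11 - 26866) = -2735*(-295503/11) = 808200705/11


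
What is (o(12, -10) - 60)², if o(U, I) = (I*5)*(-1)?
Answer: 100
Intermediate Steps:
o(U, I) = -5*I (o(U, I) = (5*I)*(-1) = -5*I)
(o(12, -10) - 60)² = (-5*(-10) - 60)² = (50 - 60)² = (-10)² = 100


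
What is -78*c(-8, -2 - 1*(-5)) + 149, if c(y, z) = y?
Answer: 773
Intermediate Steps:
-78*c(-8, -2 - 1*(-5)) + 149 = -78*(-8) + 149 = 624 + 149 = 773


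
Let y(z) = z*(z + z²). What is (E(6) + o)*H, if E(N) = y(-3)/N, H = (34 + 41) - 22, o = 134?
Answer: 6943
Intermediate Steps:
H = 53 (H = 75 - 22 = 53)
E(N) = -18/N (E(N) = ((-3)²*(1 - 3))/N = (9*(-2))/N = -18/N)
(E(6) + o)*H = (-18/6 + 134)*53 = (-18*⅙ + 134)*53 = (-3 + 134)*53 = 131*53 = 6943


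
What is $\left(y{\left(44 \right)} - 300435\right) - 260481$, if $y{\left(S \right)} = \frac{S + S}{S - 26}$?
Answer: $- \frac{5048200}{9} \approx -5.6091 \cdot 10^{5}$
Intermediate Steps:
$y{\left(S \right)} = \frac{2 S}{-26 + S}$
$\left(y{\left(44 \right)} - 300435\right) - 260481 = \left(2 \cdot 44 \frac{1}{-26 + 44} - 300435\right) - 260481 = \left(2 \cdot 44 \cdot \frac{1}{18} - 300435\right) - 260481 = \left(\frac{44}{9} - 300435\right) - 260481 = - \frac{2703871}{9} - 260481 = - \frac{5048200}{9}$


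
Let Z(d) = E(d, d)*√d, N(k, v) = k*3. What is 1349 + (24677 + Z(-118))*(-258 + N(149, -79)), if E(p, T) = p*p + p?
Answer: 4665302 + 2609334*I*√118 ≈ 4.6653e+6 + 2.8345e+7*I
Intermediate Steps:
N(k, v) = 3*k
E(p, T) = p + p² (E(p, T) = p² + p = p + p²)
Z(d) = d^(3/2)*(1 + d) (Z(d) = (d*(1 + d))*√d = d^(3/2)*(1 + d))
1349 + (24677 + Z(-118))*(-258 + N(149, -79)) = 1349 + (24677 + (-118)^(3/2)*(1 - 118))*(-258 + 3*149) = 1349 + (24677 - 118*I*√118*(-117))*(-258 + 447) = 1349 + (24677 + 13806*I*√118)*189 = 1349 + (4663953 + 2609334*I*√118) = 4665302 + 2609334*I*√118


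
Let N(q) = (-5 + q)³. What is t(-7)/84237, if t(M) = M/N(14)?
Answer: -7/61408773 ≈ -1.1399e-7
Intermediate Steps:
t(M) = M/729 (t(M) = M/((-5 + 14)³) = M/(9³) = M/729)
t(-7)/84237 = ((1/729)*(-7))/84237 = -7/729*1/84237 = -7/61408773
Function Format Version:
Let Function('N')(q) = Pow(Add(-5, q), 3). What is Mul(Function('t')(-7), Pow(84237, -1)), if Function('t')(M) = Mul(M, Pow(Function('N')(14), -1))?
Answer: Rational(-7, 61408773) ≈ -1.1399e-7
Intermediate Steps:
Function('t')(M) = Mul(Rational(1, 729), M) (Function('t')(M) = Mul(M, Pow(Pow(Add(-5, 14), 3), -1)) = Mul(M, Pow(Pow(9, 3), -1)) = Mul(M, Pow(729, -1)) = Mul(M, Rational(1, 729)) = Mul(Rational(1, 729), M))
Mul(Function('t')(-7), Pow(84237, -1)) = Mul(Mul(Rational(1, 729), -7), Pow(84237, -1)) = Mul(Rational(-7, 729), Rational(1, 84237)) = Rational(-7, 61408773)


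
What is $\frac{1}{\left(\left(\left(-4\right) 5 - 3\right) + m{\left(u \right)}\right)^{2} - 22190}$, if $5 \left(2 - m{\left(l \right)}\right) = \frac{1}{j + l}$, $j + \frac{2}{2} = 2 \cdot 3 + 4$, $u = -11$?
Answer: $- \frac{100}{2175319} \approx -4.597 \cdot 10^{-5}$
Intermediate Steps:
$j = 9$ ($j = -1 + \left(2 \cdot 3 + 4\right) = -1 + \left(6 + 4\right) = -1 + 10 = 9$)
$m{\left(l \right)} = 2 - \frac{1}{5 \left(9 + l\right)}$
$\frac{1}{\left(\left(\left(-4\right) 5 - 3\right) + m{\left(u \right)}\right)^{2} - 22190} = \frac{1}{\left(\left(\left(-4\right) 5 - 3\right) + \frac{89 + 10 \left(-11\right)}{5 \left(9 - 11\right)}\right)^{2} - 22190} = \frac{1}{\left(\left(-20 - 3\right) + \frac{89 - 110}{5 \left(-2\right)}\right)^{2} - 22190} = \frac{1}{\left(-23 + \frac{1}{5} \left(- \frac{1}{2}\right) \left(-21\right)\right)^{2} - 22190} = \frac{1}{\left(-23 + \frac{21}{10}\right)^{2} - 22190} = \frac{1}{\left(- \frac{209}{10}\right)^{2} - 22190} = \frac{1}{\frac{43681}{100} - 22190} = \frac{1}{- \frac{2175319}{100}} = - \frac{100}{2175319}$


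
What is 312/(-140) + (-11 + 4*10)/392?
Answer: -4223/1960 ≈ -2.1546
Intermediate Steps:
312/(-140) + (-11 + 4*10)/392 = 312*(-1/140) + (-11 + 40)*(1/392) = -78/35 + 29*(1/392) = -78/35 + 29/392 = -4223/1960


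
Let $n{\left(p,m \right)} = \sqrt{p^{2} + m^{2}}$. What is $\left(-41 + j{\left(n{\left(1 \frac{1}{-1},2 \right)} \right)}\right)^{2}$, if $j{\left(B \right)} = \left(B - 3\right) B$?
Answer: $1341 + 216 \sqrt{5} \approx 1824.0$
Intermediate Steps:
$n{\left(p,m \right)} = \sqrt{m^{2} + p^{2}}$
$j{\left(B \right)} = B \left(-3 + B\right)$ ($j{\left(B \right)} = \left(-3 + B\right) B = B \left(-3 + B\right)$)
$\left(-41 + j{\left(n{\left(1 \frac{1}{-1},2 \right)} \right)}\right)^{2} = \left(-41 + \sqrt{2^{2} + \left(1 \frac{1}{-1}\right)^{2}} \left(-3 + \sqrt{2^{2} + \left(1 \frac{1}{-1}\right)^{2}}\right)\right)^{2} = \left(-41 + \sqrt{4 + \left(1 \left(-1\right)\right)^{2}} \left(-3 + \sqrt{4 + \left(1 \left(-1\right)\right)^{2}}\right)\right)^{2} = \left(-41 + \sqrt{4 + \left(-1\right)^{2}} \left(-3 + \sqrt{4 + \left(-1\right)^{2}}\right)\right)^{2} = \left(-41 + \sqrt{4 + 1} \left(-3 + \sqrt{4 + 1}\right)\right)^{2} = \left(-41 + \sqrt{5} \left(-3 + \sqrt{5}\right)\right)^{2}$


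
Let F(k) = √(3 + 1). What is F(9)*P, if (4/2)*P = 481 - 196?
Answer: 285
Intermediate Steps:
F(k) = 2 (F(k) = √4 = 2)
P = 285/2 (P = (481 - 196)/2 = (½)*285 = 285/2 ≈ 142.50)
F(9)*P = 2*(285/2) = 285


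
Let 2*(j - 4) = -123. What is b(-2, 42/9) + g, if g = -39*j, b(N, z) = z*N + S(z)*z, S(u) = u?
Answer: 40589/18 ≈ 2254.9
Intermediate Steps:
j = -115/2 (j = 4 + (½)*(-123) = 4 - 123/2 = -115/2 ≈ -57.500)
b(N, z) = z² + N*z (b(N, z) = z*N + z*z = N*z + z² = z² + N*z)
g = 4485/2 (g = -39*(-115/2) = 4485/2 ≈ 2242.5)
b(-2, 42/9) + g = (42/9)*(-2 + 42/9) + 4485/2 = (42*(⅑))*(-2 + 42*(⅑)) + 4485/2 = 14*(-2 + 14/3)/3 + 4485/2 = (14/3)*(8/3) + 4485/2 = 112/9 + 4485/2 = 40589/18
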